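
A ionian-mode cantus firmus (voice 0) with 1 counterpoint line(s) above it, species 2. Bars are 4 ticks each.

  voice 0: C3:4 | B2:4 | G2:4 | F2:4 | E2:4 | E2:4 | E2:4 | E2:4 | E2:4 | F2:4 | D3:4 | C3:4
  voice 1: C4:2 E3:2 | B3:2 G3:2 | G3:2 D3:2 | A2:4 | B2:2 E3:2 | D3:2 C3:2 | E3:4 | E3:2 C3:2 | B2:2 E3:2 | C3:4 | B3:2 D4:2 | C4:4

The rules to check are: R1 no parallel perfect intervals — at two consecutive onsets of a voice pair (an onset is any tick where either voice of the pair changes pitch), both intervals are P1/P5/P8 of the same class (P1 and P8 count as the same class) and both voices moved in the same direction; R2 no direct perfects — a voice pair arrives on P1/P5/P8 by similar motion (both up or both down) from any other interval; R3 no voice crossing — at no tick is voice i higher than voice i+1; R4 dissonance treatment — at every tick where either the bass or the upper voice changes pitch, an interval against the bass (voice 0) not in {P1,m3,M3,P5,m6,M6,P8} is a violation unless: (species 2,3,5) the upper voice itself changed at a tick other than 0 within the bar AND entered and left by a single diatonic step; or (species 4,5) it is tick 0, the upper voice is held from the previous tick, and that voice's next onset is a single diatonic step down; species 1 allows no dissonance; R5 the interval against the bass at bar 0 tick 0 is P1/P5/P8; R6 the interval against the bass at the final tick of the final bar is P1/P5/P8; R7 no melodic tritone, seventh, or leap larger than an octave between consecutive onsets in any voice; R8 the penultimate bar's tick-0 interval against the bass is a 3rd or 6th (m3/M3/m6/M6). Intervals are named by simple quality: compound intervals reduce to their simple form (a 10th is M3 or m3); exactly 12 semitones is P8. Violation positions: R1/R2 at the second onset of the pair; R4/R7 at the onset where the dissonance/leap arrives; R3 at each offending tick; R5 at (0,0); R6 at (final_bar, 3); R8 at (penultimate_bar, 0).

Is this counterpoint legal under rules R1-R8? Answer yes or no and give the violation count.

No (3 violations)

bar 0: v0=C3 v1=C4 (P8)
bar 1: v0=B2 v1=B3 (P8)
bar 2: v0=G2 v1=G3 (P8)
bar 3: v0=F2 v1=A2 (M3)
bar 4: v0=E2 v1=B2 (P5)
bar 5: v0=E2 v1=D3 (m7)
bar 6: v0=E2 v1=E3 (P8)
bar 7: v0=E2 v1=E3 (P8)
bar 8: v0=E2 v1=B2 (P5)
bar 9: v0=F2 v1=C3 (P5)
bar 10: v0=D3 v1=B3 (M6)
bar 11: v0=C3 v1=C4 (P8)
  R4 @ bar5.0: E2/D3 m7 untreated
  R7 @ bar10.0: C3->B3 leap 11st
  R1 @ bar11.0: D3/D4 P8 -> C3/C4 P8 similar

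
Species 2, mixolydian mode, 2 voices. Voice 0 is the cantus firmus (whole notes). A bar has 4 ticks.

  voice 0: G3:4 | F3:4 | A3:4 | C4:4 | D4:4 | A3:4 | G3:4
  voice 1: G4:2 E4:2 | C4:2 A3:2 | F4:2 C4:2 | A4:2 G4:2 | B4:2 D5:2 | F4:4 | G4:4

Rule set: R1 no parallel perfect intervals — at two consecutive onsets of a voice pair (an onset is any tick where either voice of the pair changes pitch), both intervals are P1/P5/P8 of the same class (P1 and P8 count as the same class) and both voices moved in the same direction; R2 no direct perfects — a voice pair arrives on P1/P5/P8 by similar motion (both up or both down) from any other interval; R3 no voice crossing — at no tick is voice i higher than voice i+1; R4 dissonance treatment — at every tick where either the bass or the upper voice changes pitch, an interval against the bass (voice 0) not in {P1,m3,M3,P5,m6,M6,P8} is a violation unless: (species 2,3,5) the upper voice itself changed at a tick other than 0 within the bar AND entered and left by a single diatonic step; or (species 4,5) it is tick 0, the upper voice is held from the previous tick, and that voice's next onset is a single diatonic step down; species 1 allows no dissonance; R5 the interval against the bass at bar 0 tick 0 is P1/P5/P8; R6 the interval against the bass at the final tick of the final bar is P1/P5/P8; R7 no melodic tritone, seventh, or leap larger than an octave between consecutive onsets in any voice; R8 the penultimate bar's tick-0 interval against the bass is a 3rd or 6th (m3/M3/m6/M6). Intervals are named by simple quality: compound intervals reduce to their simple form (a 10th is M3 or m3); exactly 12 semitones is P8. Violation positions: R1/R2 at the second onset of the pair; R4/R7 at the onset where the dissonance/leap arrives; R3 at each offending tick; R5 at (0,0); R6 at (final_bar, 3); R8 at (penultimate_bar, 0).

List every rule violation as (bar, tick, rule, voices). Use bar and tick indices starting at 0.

bar 0: v0=G3 v1=G4 downbeat P8
bar 1: v0=F3 v1=C4 downbeat P5
bar 2: v0=A3 v1=F4 downbeat m6
bar 3: v0=C4 v1=A4 downbeat M6
bar 4: v0=D4 v1=B4 downbeat M6
bar 5: v0=A3 v1=F4 downbeat m6
bar 6: v0=G3 v1=G4 downbeat P8
  -> R2 @ bar 1 tick 0 v(0, 1): G3/E4 M6 -> F3/C4 P5 similar

(1, 0, R2, (0, 1))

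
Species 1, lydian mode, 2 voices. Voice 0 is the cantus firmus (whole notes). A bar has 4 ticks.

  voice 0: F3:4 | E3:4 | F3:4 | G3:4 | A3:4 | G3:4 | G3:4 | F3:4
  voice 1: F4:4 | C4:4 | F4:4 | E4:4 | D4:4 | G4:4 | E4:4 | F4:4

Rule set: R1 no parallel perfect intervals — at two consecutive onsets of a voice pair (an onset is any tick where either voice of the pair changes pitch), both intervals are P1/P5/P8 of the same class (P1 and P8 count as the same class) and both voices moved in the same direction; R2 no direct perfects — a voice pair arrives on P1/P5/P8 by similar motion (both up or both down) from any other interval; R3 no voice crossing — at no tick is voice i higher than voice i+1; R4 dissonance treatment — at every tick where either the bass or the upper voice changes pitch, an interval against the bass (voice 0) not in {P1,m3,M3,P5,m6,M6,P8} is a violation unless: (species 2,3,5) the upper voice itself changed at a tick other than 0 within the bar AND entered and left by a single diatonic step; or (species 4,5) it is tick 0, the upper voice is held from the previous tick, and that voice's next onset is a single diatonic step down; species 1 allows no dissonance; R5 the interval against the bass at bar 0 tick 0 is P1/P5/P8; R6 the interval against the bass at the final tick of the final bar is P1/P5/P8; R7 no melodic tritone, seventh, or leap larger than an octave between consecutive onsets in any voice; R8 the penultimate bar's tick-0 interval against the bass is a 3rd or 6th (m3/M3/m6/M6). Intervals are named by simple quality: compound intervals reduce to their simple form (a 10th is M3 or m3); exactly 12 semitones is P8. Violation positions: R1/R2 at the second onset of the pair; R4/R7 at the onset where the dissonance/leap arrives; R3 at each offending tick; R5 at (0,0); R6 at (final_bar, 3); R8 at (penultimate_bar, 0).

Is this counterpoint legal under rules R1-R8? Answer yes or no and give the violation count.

No (2 violations)

bar 0: v0=F3 v1=F4 (P8)
bar 1: v0=E3 v1=C4 (m6)
bar 2: v0=F3 v1=F4 (P8)
bar 3: v0=G3 v1=E4 (M6)
bar 4: v0=A3 v1=D4 (P4)
bar 5: v0=G3 v1=G4 (P8)
bar 6: v0=G3 v1=E4 (M6)
bar 7: v0=F3 v1=F4 (P8)
  R2 @ bar2.0: E3/C4 m6 -> F3/F4 P8 similar
  R4 @ bar4.0: A3/D4 P4 untreated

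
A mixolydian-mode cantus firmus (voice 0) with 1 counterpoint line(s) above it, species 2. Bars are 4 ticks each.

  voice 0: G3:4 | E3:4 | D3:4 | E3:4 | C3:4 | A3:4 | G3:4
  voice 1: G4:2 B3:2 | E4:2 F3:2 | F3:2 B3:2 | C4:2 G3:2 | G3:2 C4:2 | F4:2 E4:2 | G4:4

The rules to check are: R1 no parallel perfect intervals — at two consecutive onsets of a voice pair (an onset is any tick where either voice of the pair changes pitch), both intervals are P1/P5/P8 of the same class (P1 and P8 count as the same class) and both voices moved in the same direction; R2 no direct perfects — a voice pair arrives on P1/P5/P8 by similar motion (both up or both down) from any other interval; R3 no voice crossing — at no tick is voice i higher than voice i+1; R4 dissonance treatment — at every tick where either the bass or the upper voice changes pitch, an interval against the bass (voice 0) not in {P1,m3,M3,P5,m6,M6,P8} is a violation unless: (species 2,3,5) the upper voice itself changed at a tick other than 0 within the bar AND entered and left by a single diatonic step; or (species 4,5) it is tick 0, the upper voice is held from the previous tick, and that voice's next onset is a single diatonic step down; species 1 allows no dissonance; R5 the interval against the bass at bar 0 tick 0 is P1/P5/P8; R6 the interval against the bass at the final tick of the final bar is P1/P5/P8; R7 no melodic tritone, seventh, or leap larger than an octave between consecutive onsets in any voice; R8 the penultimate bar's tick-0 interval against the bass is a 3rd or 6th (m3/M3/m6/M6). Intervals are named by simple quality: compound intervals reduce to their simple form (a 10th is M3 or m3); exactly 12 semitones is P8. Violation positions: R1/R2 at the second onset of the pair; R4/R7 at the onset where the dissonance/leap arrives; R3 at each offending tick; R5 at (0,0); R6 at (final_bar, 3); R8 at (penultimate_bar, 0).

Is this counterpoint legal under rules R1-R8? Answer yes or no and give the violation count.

bar 0: v0=G3 v1=G4 (P8)
bar 1: v0=E3 v1=E4 (P8)
bar 2: v0=D3 v1=F3 (m3)
bar 3: v0=E3 v1=C4 (m6)
bar 4: v0=C3 v1=G3 (P5)
bar 5: v0=A3 v1=F4 (m6)
bar 6: v0=G3 v1=G4 (P8)
  R4 @ bar1.2: E3/F3 m2 untreated
  R7 @ bar1.2: E4->F3 leap 11st
  R7 @ bar2.2: F3->B3 leap 6st

No (3 violations)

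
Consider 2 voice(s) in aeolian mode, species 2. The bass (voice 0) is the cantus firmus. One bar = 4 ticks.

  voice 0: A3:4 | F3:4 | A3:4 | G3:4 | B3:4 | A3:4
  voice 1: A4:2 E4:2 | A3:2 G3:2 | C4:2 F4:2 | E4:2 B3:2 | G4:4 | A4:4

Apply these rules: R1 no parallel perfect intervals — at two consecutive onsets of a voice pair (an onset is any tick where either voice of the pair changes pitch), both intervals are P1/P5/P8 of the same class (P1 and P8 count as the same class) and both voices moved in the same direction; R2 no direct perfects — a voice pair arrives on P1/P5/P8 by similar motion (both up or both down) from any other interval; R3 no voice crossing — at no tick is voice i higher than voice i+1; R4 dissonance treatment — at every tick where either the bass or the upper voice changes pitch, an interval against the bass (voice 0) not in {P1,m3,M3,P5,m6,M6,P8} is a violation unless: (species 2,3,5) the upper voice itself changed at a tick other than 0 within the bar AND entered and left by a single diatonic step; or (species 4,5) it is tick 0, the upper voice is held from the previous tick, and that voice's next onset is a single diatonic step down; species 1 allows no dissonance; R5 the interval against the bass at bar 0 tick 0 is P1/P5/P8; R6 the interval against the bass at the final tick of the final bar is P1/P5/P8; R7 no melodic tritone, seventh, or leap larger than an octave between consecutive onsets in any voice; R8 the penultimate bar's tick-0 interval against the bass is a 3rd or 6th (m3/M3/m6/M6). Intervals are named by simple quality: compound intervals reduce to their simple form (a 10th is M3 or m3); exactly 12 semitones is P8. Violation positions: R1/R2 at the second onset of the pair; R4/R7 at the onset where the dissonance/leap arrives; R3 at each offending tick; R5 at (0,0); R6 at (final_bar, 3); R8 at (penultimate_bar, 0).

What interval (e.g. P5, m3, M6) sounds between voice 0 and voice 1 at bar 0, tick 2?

P5

voice 0=A3 voice 1=E4 -> P5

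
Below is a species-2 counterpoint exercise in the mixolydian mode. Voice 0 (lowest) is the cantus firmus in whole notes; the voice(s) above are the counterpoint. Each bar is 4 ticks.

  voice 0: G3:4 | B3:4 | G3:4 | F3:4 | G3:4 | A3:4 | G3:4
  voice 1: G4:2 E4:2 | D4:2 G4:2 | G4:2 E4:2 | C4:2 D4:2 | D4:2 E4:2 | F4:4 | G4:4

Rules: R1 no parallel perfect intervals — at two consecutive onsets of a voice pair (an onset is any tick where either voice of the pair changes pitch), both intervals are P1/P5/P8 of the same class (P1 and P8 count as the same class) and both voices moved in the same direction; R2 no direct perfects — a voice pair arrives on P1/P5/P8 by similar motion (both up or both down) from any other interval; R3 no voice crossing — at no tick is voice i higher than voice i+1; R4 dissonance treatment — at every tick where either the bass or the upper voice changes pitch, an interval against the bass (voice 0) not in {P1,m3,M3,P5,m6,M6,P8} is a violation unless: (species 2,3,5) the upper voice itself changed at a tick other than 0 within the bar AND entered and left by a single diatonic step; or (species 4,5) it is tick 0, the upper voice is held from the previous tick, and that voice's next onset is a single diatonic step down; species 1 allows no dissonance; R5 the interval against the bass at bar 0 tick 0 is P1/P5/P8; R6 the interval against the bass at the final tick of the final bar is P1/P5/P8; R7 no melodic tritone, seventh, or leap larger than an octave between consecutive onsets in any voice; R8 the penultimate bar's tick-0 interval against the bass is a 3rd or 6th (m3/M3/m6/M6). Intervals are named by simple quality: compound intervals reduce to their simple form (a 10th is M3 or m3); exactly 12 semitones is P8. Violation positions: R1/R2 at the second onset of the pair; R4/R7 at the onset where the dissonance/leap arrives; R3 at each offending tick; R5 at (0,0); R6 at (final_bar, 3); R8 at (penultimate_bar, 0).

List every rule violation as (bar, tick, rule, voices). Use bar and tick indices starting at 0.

(3, 0, R2, (0, 1))

bar 0: v0=G3 v1=G4 downbeat P8
bar 1: v0=B3 v1=D4 downbeat m3
bar 2: v0=G3 v1=G4 downbeat P8
bar 3: v0=F3 v1=C4 downbeat P5
bar 4: v0=G3 v1=D4 downbeat P5
bar 5: v0=A3 v1=F4 downbeat m6
bar 6: v0=G3 v1=G4 downbeat P8
  -> R2 @ bar 3 tick 0 v(0, 1): G3/E4 M6 -> F3/C4 P5 similar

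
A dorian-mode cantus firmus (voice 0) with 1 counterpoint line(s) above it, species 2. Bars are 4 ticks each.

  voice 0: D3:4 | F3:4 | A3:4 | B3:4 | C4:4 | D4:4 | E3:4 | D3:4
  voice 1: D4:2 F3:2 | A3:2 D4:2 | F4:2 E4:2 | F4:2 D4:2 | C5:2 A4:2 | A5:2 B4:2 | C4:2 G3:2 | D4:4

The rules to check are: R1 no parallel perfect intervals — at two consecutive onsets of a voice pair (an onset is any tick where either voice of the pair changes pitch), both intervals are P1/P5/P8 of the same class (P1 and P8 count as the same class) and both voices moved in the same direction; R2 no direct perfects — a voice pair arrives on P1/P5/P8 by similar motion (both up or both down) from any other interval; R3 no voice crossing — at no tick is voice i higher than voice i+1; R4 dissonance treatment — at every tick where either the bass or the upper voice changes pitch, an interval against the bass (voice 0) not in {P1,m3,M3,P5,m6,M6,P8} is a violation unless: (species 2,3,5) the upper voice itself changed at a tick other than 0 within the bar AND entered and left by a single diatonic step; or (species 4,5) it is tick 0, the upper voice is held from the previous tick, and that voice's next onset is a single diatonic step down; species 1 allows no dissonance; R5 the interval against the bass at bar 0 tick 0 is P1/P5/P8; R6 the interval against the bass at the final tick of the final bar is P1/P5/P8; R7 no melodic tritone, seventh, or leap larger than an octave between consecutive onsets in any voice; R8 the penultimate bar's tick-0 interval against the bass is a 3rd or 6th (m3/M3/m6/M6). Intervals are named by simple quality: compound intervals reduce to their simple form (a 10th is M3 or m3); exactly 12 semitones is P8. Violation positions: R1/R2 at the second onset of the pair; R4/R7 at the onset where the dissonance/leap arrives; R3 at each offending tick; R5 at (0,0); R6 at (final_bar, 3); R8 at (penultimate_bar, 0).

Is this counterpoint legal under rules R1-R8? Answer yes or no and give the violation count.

No (7 violations)

bar 0: v0=D3 v1=D4 (P8)
bar 1: v0=F3 v1=A3 (M3)
bar 2: v0=A3 v1=F4 (m6)
bar 3: v0=B3 v1=F4 (TT)
bar 4: v0=C4 v1=C5 (P8)
bar 5: v0=D4 v1=A5 (P5)
bar 6: v0=E3 v1=C4 (m6)
bar 7: v0=D3 v1=D4 (P8)
  R4 @ bar3.0: B3/F4 TT untreated
  R2 @ bar4.0: B3/D4 m3 -> C4/C5 P8 similar
  R7 @ bar4.0: D4->C5 leap 10st
  R2 @ bar5.0: C4/A4 M6 -> D4/A5 P5 similar
  R7 @ bar5.2: A5->B4 leap 10st
  R7 @ bar6.0: D4->E3 leap 10st
  R7 @ bar6.0: B4->C4 leap 11st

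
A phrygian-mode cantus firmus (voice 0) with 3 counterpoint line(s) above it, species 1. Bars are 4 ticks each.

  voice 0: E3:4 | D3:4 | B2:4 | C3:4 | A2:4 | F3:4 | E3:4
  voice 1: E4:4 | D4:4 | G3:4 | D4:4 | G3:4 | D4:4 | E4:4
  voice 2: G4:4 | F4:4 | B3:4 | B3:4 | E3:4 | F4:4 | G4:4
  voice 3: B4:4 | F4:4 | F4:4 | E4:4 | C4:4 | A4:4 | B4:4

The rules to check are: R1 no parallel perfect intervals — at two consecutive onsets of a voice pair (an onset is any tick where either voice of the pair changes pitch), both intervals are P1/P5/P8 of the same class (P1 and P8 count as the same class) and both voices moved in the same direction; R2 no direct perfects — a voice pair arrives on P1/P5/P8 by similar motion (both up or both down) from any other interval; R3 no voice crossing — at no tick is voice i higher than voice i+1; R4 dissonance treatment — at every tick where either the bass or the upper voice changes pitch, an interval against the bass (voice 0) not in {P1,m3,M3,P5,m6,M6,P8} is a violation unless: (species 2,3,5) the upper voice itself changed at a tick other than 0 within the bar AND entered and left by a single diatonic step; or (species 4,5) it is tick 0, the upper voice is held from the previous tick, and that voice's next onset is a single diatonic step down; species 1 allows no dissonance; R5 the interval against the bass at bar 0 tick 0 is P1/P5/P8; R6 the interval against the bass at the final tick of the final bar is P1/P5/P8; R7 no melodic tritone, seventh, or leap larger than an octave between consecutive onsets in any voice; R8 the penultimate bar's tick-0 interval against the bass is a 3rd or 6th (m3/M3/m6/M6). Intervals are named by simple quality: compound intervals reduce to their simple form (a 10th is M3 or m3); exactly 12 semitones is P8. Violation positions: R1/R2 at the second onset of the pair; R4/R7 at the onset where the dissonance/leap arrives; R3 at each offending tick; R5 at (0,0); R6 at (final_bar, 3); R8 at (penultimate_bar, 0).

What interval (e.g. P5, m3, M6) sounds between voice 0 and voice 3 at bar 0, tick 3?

P5

voice 0=E3 voice 3=B4 -> P5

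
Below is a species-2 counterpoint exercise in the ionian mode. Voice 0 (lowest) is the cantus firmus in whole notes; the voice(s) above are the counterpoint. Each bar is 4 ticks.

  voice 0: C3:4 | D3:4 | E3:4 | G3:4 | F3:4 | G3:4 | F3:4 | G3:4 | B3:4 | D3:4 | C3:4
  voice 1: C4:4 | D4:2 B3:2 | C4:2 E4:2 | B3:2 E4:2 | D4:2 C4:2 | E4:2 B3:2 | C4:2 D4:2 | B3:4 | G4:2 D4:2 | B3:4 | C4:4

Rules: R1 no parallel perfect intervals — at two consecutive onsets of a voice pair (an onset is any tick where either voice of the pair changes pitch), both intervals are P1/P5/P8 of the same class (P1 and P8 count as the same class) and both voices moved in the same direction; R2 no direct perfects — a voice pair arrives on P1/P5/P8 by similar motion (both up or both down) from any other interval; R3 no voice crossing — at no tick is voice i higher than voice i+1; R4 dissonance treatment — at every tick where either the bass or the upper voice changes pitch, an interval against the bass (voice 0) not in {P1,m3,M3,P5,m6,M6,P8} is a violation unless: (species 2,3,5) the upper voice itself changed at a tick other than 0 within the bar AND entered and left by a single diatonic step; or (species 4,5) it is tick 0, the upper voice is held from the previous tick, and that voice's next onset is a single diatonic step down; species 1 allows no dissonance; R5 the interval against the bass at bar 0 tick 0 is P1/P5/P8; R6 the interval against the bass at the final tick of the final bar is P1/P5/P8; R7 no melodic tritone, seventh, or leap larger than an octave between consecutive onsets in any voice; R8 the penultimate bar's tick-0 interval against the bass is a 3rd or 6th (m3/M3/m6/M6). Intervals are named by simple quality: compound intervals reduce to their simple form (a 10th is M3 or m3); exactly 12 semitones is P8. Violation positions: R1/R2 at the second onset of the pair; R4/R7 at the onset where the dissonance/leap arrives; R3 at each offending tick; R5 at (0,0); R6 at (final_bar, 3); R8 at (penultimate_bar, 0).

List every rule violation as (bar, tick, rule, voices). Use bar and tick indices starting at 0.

bar 0: v0=C3 v1=C4 downbeat P8
bar 1: v0=D3 v1=D4 downbeat P8
bar 2: v0=E3 v1=C4 downbeat m6
bar 3: v0=G3 v1=B3 downbeat M3
bar 4: v0=F3 v1=D4 downbeat M6
bar 5: v0=G3 v1=E4 downbeat M6
bar 6: v0=F3 v1=C4 downbeat P5
bar 7: v0=G3 v1=B3 downbeat M3
bar 8: v0=B3 v1=G4 downbeat m6
bar 9: v0=D3 v1=B3 downbeat M6
bar 10: v0=C3 v1=C4 downbeat P8
  -> R1 @ bar 1 tick 0 v(0, 1): C3/C4 P8 -> D3/D4 P8 similar

(1, 0, R1, (0, 1))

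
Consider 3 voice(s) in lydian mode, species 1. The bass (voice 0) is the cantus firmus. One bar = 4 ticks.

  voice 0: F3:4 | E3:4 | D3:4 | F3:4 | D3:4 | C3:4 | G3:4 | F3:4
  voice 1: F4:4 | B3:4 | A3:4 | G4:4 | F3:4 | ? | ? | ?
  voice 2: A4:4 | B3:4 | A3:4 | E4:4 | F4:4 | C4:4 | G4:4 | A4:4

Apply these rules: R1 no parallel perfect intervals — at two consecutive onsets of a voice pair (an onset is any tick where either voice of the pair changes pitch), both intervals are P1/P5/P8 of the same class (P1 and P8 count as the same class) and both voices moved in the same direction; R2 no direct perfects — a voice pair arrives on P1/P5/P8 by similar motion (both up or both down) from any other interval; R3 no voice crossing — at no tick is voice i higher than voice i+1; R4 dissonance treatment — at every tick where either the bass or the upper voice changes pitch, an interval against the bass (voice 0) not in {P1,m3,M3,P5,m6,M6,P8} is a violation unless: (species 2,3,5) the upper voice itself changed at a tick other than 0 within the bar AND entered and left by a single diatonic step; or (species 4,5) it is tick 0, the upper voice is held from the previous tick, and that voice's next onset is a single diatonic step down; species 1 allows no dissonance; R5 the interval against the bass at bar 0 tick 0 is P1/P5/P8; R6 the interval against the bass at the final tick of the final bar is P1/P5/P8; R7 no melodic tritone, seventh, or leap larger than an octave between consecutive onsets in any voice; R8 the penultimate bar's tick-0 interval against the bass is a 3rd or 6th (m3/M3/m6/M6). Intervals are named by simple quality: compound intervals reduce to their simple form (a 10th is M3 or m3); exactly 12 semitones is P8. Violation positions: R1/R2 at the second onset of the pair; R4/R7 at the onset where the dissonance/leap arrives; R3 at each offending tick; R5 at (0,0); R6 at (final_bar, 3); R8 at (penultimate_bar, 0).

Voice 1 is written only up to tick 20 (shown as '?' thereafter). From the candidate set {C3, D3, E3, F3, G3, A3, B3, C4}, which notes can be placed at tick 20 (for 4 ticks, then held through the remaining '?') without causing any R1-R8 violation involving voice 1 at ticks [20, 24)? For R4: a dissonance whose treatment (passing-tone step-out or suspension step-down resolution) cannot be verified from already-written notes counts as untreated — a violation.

{A3, C4, E3, G3}

C3: violates R1,R2
D3: violates R4
E3: legal
F3: violates R4
G3: legal
A3: legal
B3: violates R4,R7
C4: legal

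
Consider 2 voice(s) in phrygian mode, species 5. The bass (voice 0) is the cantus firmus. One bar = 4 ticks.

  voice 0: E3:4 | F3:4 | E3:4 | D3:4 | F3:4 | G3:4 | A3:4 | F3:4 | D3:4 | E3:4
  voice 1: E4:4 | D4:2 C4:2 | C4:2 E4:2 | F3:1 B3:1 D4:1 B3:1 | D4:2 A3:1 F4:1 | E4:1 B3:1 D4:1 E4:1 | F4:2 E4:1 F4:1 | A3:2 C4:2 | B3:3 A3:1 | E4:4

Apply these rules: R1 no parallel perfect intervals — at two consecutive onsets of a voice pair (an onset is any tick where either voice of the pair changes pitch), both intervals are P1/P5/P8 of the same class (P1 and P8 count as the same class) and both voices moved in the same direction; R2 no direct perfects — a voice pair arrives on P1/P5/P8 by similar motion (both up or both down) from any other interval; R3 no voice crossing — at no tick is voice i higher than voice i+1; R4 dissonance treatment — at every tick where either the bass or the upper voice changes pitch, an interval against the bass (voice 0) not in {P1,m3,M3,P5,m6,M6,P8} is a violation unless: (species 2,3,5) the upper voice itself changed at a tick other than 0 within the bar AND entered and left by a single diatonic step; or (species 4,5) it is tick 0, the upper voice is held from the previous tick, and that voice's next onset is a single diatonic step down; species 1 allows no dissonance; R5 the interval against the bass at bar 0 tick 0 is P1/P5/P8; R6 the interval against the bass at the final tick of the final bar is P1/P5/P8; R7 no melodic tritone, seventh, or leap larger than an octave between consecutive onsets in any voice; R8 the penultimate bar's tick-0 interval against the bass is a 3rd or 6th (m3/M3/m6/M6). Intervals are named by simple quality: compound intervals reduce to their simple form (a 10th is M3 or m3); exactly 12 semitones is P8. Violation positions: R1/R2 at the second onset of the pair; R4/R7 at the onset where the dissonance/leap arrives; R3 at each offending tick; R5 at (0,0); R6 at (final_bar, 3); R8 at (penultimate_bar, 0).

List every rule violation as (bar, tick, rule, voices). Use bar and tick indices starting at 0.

bar 0: v0=E3 v1=E4 downbeat P8
bar 1: v0=F3 v1=D4 downbeat M6
bar 2: v0=E3 v1=C4 downbeat m6
bar 3: v0=D3 v1=F3 downbeat m3
bar 4: v0=F3 v1=D4 downbeat M6
bar 5: v0=G3 v1=E4 downbeat M6
bar 6: v0=A3 v1=F4 downbeat m6
bar 7: v0=F3 v1=A3 downbeat M3
bar 8: v0=D3 v1=B3 downbeat M6
bar 9: v0=E3 v1=E4 downbeat P8
  -> R7 @ bar 3 tick 0 v(1,): E4->F3 leap 11st
  -> R7 @ bar 3 tick 1 v(1,): F3->B3 leap 6st
  -> R2 @ bar 9 tick 0 v(0, 1): D3/A3 P5 -> E3/E4 P8 similar

(3, 0, R7, (1,))
(3, 1, R7, (1,))
(9, 0, R2, (0, 1))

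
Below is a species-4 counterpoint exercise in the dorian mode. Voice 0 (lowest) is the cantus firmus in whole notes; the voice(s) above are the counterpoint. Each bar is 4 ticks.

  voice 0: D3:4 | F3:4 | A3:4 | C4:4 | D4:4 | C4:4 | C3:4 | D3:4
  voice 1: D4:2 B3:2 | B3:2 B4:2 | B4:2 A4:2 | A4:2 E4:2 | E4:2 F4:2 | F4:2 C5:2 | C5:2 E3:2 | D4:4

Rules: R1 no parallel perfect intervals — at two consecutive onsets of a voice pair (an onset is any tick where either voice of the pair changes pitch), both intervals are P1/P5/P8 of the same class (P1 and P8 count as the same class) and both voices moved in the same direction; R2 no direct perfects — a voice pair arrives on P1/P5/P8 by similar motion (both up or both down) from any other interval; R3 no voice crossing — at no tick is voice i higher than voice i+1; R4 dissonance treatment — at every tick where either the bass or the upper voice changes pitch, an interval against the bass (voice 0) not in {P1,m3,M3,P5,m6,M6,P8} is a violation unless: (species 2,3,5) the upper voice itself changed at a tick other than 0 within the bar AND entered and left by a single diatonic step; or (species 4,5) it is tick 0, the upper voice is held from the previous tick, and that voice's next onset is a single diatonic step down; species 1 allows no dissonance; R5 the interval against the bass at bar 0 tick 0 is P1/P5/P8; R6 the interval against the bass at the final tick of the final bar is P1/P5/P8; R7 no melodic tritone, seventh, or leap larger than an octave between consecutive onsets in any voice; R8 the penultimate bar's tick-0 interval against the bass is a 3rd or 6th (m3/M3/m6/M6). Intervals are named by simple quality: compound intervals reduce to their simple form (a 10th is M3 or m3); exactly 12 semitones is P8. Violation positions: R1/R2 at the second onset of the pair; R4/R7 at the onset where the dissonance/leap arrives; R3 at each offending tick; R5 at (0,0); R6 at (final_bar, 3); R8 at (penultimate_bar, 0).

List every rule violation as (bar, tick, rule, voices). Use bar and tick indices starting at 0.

bar 0: v0=D3 v1=D4 downbeat P8
bar 1: v0=F3 v1=B3 downbeat TT
bar 2: v0=A3 v1=B4 downbeat M2
bar 3: v0=C4 v1=A4 downbeat M6
bar 4: v0=D4 v1=E4 downbeat M2
bar 5: v0=C4 v1=F4 downbeat P4
bar 6: v0=C3 v1=C5 downbeat P1
bar 7: v0=D3 v1=D4 downbeat P8
  -> R4 @ bar 1 tick 0 v(0, 1): F3/B3 TT untreated
  -> R4 @ bar 1 tick 2 v(0, 1): F3/B4 TT untreated
  -> R4 @ bar 4 tick 0 v(0, 1): D4/E4 M2 untreated
  -> R4 @ bar 5 tick 0 v(0, 1): C4/F4 P4 untreated
  -> R8 @ bar 6 tick 0 v(0, 1): penult P1 not 3rd/6th
  -> R7 @ bar 6 tick 2 v(1,): C5->E3 leap 20st
  -> R2 @ bar 7 tick 0 v(0, 1): C3/E3 M3 -> D3/D4 P8 similar
  -> R7 @ bar 7 tick 0 v(1,): E3->D4 leap 10st

(1, 0, R4, (0, 1))
(1, 2, R4, (0, 1))
(4, 0, R4, (0, 1))
(5, 0, R4, (0, 1))
(6, 0, R8, (0, 1))
(6, 2, R7, (1,))
(7, 0, R2, (0, 1))
(7, 0, R7, (1,))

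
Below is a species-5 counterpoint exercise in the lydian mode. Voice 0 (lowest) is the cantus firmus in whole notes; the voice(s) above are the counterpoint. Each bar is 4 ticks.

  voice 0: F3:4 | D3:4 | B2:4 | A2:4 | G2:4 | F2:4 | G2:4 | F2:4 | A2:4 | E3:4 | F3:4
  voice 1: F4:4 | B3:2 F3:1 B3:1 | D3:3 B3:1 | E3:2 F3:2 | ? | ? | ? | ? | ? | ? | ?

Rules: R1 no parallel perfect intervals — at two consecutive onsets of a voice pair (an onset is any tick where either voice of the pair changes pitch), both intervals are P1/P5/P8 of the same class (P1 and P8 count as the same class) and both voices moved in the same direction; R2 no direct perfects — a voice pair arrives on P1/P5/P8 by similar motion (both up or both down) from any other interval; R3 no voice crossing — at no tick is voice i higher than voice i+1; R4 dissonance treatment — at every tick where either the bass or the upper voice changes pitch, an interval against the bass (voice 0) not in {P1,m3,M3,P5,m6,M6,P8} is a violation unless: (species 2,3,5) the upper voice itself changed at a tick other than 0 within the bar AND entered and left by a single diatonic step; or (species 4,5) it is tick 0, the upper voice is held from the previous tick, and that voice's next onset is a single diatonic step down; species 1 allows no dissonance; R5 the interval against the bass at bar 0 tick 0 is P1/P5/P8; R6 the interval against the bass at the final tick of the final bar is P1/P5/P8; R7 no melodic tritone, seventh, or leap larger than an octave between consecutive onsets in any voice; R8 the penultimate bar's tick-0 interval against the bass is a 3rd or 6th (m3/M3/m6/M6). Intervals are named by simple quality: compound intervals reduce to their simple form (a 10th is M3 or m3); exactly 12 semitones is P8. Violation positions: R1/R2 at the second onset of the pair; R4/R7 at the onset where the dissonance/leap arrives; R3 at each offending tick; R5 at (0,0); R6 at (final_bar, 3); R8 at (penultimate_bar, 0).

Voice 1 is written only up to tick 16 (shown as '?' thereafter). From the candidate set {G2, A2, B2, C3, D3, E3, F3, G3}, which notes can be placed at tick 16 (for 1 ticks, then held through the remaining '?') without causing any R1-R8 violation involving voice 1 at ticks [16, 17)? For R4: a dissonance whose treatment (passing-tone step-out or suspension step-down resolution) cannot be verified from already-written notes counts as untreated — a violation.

{E3, G3}

G2: violates R2,R7
A2: violates R4
B2: violates R7
C3: violates R4
D3: violates R2
E3: legal
F3: violates R4
G3: legal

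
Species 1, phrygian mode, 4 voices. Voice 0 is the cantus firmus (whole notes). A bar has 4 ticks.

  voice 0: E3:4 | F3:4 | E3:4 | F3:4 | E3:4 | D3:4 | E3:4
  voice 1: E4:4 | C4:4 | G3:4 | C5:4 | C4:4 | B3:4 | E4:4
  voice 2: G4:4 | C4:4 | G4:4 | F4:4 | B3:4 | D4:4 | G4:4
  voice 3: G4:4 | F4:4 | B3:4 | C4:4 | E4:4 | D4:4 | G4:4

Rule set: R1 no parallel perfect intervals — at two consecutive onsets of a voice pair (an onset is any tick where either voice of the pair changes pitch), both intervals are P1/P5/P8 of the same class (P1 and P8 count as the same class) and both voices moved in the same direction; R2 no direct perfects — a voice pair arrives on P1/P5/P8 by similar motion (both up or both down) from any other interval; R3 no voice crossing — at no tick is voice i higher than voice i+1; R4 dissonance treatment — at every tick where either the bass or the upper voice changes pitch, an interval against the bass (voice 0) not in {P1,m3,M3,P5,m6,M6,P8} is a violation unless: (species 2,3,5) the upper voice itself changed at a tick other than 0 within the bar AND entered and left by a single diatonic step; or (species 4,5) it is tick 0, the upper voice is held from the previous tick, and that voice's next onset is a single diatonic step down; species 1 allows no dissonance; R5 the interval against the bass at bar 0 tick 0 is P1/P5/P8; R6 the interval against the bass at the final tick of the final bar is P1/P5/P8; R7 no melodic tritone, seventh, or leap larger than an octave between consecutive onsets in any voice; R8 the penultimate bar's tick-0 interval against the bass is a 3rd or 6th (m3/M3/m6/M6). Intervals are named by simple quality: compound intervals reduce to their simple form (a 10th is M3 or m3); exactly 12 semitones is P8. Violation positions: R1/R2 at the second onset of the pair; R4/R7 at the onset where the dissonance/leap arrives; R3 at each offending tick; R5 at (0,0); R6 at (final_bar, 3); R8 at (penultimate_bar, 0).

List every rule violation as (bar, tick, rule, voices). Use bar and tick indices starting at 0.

bar 0: v0=E3 v1=E4 v2=G4 v3=G4 downbeat m3
bar 1: v0=F3 v1=C4 v2=C4 v3=F4 downbeat P8
bar 2: v0=E3 v1=G3 v2=G4 v3=B3 downbeat P5
bar 3: v0=F3 v1=C5 v2=F4 v3=C4 downbeat P5
bar 4: v0=E3 v1=C4 v2=B3 v3=E4 downbeat P8
bar 5: v0=D3 v1=B3 v2=D4 v3=D4 downbeat P8
bar 6: v0=E3 v1=E4 v2=G4 v3=G4 downbeat m3
  -> R5 @ bar 0 tick 0 v(0, 2): opens on m3
  -> R5 @ bar 0 tick 0 v(0, 3): opens on m3
  -> R2 @ bar 1 tick 0 v(1, 2): E4/G4 m3 -> C4/C4 P1 similar
  -> R2 @ bar 2 tick 0 v(0, 3): F3/F4 P8 -> E3/B3 P5 similar
  -> R3 @ bar 2 tick 0 v(2, 3): G4 above B3
  -> R7 @ bar 2 tick 0 v(3,): F4->B3 leap 6st
  -> R3 @ bar 2 tick 1 v(2, 3): G4 above B3
  -> R3 @ bar 2 tick 2 v(2, 3): G4 above B3
  -> R3 @ bar 2 tick 3 v(2, 3): G4 above B3
  -> R1 @ bar 3 tick 0 v(0, 3): E3/B3 P5 -> F3/C4 P5 similar
  -> R2 @ bar 3 tick 0 v(0, 1): E3/G3 m3 -> F3/C5 P5 similar
  -> R2 @ bar 3 tick 0 v(1, 3): G3/B3 M3 -> C5/C4 P8 similar
  -> R3 @ bar 3 tick 0 v(1, 2): C5 above F4
  -> R3 @ bar 3 tick 0 v(2, 3): F4 above C4
  -> R7 @ bar 3 tick 0 v(1,): G3->C5 leap 17st
  -> R3 @ bar 3 tick 1 v(1, 2): C5 above F4
  -> R3 @ bar 3 tick 1 v(2, 3): F4 above C4
  -> R3 @ bar 3 tick 2 v(1, 2): C5 above F4
  -> R3 @ bar 3 tick 2 v(2, 3): F4 above C4
  -> R3 @ bar 3 tick 3 v(1, 2): C5 above F4
  -> R3 @ bar 3 tick 3 v(2, 3): F4 above C4
  -> R2 @ bar 4 tick 0 v(0, 2): F3/F4 P8 -> E3/B3 P5 similar
  -> R3 @ bar 4 tick 0 v(1, 2): C4 above B3
  -> R7 @ bar 4 tick 0 v(2,): F4->B3 leap 6st
  -> R3 @ bar 4 tick 1 v(1, 2): C4 above B3
  -> R3 @ bar 4 tick 2 v(1, 2): C4 above B3
  -> R3 @ bar 4 tick 3 v(1, 2): C4 above B3
  -> R1 @ bar 5 tick 0 v(0, 3): E3/E4 P8 -> D3/D4 P8 similar
  -> R8 @ bar 5 tick 0 v(0, 2): penult P8 not 3rd/6th
  -> R8 @ bar 5 tick 0 v(0, 3): penult P8 not 3rd/6th
  -> R1 @ bar 6 tick 0 v(2, 3): D4/D4 P1 -> G4/G4 P1 similar
  -> R2 @ bar 6 tick 0 v(0, 1): D3/B3 M6 -> E3/E4 P8 similar
  -> R6 @ bar 6 tick 3 v(0, 2): closes on m3
  -> R6 @ bar 6 tick 3 v(0, 3): closes on m3

(0, 0, R5, (0, 2))
(0, 0, R5, (0, 3))
(1, 0, R2, (1, 2))
(2, 0, R2, (0, 3))
(2, 0, R3, (2, 3))
(2, 0, R7, (3,))
(2, 1, R3, (2, 3))
(2, 2, R3, (2, 3))
(2, 3, R3, (2, 3))
(3, 0, R1, (0, 3))
(3, 0, R2, (0, 1))
(3, 0, R2, (1, 3))
(3, 0, R3, (1, 2))
(3, 0, R3, (2, 3))
(3, 0, R7, (1,))
(3, 1, R3, (1, 2))
(3, 1, R3, (2, 3))
(3, 2, R3, (1, 2))
(3, 2, R3, (2, 3))
(3, 3, R3, (1, 2))
(3, 3, R3, (2, 3))
(4, 0, R2, (0, 2))
(4, 0, R3, (1, 2))
(4, 0, R7, (2,))
(4, 1, R3, (1, 2))
(4, 2, R3, (1, 2))
(4, 3, R3, (1, 2))
(5, 0, R1, (0, 3))
(5, 0, R8, (0, 2))
(5, 0, R8, (0, 3))
(6, 0, R1, (2, 3))
(6, 0, R2, (0, 1))
(6, 3, R6, (0, 2))
(6, 3, R6, (0, 3))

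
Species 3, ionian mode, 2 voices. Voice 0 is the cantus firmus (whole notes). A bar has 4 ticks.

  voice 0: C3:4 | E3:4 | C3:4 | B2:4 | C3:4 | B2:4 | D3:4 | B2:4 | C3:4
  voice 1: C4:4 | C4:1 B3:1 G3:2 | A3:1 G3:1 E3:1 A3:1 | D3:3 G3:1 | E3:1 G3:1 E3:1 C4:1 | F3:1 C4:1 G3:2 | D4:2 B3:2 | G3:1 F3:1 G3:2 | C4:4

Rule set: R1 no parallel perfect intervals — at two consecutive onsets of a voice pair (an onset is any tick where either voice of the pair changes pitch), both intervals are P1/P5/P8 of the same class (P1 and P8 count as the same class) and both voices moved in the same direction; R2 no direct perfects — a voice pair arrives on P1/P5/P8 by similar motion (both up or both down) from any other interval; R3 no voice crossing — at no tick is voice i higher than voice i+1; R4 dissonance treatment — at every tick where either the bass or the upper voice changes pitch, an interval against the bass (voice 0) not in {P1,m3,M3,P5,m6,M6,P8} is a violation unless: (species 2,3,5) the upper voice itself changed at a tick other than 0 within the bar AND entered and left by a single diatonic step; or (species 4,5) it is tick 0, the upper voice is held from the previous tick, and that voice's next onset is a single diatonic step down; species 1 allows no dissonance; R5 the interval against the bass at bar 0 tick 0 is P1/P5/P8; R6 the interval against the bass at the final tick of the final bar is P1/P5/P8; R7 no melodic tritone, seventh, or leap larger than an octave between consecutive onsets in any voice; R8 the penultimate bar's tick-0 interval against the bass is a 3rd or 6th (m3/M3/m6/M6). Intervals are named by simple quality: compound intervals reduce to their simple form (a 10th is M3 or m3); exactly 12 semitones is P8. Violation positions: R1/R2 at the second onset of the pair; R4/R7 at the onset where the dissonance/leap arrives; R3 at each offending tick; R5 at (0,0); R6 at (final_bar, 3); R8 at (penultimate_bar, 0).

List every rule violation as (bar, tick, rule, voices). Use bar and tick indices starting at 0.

bar 0: v0=C3 v1=C4 downbeat P8
bar 1: v0=E3 v1=C4 downbeat m6
bar 2: v0=C3 v1=A3 downbeat M6
bar 3: v0=B2 v1=D3 downbeat m3
bar 4: v0=C3 v1=E3 downbeat M3
bar 5: v0=B2 v1=F3 downbeat TT
bar 6: v0=D3 v1=D4 downbeat P8
bar 7: v0=B2 v1=G3 downbeat m6
bar 8: v0=C3 v1=C4 downbeat P8
  -> R4 @ bar 5 tick 0 v(0, 1): B2/F3 TT untreated
  -> R4 @ bar 5 tick 1 v(0, 1): B2/C4 m2 untreated
  -> R2 @ bar 6 tick 0 v(0, 1): B2/G3 m6 -> D3/D4 P8 similar
  -> R2 @ bar 8 tick 0 v(0, 1): B2/G3 m6 -> C3/C4 P8 similar

(5, 0, R4, (0, 1))
(5, 1, R4, (0, 1))
(6, 0, R2, (0, 1))
(8, 0, R2, (0, 1))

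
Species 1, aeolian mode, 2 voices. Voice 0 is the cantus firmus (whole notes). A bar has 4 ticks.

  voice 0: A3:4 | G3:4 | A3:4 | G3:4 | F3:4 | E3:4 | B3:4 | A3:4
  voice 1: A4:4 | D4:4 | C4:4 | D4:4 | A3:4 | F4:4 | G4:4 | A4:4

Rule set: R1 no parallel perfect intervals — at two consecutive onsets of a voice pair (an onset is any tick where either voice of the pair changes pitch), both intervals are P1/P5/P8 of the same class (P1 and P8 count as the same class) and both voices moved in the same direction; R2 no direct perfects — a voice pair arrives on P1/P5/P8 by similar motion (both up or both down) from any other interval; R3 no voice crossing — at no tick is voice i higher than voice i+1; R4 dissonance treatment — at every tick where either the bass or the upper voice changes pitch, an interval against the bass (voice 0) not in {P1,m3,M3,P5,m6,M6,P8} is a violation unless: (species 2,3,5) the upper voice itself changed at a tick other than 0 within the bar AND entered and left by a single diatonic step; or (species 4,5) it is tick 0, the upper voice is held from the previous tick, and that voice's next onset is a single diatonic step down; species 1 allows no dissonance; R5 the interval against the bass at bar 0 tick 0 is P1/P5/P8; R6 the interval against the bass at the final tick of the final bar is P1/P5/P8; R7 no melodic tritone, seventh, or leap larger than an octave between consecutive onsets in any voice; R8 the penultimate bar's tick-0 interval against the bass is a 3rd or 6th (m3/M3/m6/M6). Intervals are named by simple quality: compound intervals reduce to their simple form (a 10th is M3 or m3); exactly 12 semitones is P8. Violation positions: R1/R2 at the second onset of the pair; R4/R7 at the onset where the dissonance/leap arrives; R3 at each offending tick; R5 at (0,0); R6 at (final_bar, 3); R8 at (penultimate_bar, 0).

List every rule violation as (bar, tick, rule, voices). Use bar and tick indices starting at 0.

bar 0: v0=A3 v1=A4 downbeat P8
bar 1: v0=G3 v1=D4 downbeat P5
bar 2: v0=A3 v1=C4 downbeat m3
bar 3: v0=G3 v1=D4 downbeat P5
bar 4: v0=F3 v1=A3 downbeat M3
bar 5: v0=E3 v1=F4 downbeat m2
bar 6: v0=B3 v1=G4 downbeat m6
bar 7: v0=A3 v1=A4 downbeat P8
  -> R2 @ bar 1 tick 0 v(0, 1): A3/A4 P8 -> G3/D4 P5 similar
  -> R4 @ bar 5 tick 0 v(0, 1): E3/F4 m2 untreated

(1, 0, R2, (0, 1))
(5, 0, R4, (0, 1))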